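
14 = 14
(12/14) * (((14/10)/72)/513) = 1/30780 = 0.00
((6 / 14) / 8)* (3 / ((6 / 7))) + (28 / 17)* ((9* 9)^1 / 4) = 33.54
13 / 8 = 1.62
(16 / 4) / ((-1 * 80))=-0.05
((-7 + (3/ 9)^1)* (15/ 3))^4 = 100000000/ 81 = 1234567.90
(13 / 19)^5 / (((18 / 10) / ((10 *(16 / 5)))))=59406880 / 22284891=2.67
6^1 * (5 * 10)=300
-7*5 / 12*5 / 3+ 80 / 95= -2749 / 684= -4.02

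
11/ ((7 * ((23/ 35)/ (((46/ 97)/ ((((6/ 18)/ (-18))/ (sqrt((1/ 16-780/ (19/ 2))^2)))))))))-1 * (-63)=-36572949/ 7372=-4961.06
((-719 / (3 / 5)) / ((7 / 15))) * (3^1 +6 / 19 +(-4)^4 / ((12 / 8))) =-178258075 / 399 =-446762.09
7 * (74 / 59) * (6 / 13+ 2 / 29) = 103600 / 22243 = 4.66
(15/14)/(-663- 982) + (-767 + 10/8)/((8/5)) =-35270493/73696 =-478.59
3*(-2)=-6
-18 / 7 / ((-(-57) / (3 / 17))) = -18 / 2261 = -0.01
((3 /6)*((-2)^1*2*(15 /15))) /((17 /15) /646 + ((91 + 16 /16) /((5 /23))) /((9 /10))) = -3420 /804083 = -0.00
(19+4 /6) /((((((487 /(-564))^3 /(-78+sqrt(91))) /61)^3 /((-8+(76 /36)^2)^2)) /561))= 90019299460835446321639962725316690444288 /1540851022625543030745127 -3330114612218520653343662823276751355904 * sqrt(91) /1540851022625543030745127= 37805102418993207.31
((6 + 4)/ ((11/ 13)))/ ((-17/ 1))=-130/ 187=-0.70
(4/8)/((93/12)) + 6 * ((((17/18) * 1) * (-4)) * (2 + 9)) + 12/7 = -161158/651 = -247.55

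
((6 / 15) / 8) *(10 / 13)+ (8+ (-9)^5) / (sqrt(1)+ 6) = -1535059 / 182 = -8434.39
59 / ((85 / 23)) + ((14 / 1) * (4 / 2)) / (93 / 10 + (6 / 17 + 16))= 903211 / 52955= 17.06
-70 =-70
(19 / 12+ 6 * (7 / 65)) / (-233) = -1739 / 181740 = -0.01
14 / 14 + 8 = 9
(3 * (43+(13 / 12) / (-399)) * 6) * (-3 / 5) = -464.37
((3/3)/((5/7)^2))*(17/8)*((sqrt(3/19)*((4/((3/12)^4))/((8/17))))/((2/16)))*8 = 14500864*sqrt(57)/475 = 230482.36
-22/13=-1.69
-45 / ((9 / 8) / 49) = -1960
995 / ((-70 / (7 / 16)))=-199 / 32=-6.22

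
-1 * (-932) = 932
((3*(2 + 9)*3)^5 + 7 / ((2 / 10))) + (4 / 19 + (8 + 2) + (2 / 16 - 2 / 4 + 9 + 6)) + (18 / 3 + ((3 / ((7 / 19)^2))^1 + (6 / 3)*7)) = 70829739675783 / 7448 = 9509900600.94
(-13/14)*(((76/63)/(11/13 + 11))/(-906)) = 3211/30765042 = 0.00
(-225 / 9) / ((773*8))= -25 / 6184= -0.00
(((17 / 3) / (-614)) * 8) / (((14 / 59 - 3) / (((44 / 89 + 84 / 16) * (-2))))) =-4102270 / 13360947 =-0.31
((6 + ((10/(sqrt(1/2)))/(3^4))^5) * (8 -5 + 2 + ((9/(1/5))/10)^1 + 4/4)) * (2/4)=31.50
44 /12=11 /3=3.67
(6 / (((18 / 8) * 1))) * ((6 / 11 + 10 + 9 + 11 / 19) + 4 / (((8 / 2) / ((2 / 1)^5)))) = 87152 / 627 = 139.00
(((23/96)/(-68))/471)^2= 529/9453706297344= 0.00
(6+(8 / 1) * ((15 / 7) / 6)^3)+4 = 3555 / 343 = 10.36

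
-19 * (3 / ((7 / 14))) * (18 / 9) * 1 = -228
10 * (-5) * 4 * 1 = -200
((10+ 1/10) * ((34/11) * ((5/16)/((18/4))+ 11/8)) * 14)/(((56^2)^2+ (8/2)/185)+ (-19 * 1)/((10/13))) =0.00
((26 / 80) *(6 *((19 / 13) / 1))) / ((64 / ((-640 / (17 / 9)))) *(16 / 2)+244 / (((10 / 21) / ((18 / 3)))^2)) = 2565 / 34862336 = 0.00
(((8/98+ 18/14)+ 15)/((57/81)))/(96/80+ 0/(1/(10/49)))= 18045/931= 19.38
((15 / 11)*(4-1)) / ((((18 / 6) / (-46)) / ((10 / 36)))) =-575 / 33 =-17.42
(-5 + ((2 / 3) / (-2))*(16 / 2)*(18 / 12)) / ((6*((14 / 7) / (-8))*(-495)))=-2 / 165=-0.01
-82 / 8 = -41 / 4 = -10.25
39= 39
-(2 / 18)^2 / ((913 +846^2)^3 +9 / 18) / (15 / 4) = -8 / 894312724937274640485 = -0.00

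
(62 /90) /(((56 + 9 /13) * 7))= 0.00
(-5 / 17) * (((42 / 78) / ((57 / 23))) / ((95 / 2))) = -0.00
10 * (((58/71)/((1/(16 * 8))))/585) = 14848/8307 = 1.79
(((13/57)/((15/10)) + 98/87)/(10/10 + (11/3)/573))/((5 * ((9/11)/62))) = 82586108/4289535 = 19.25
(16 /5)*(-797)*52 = -663104 /5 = -132620.80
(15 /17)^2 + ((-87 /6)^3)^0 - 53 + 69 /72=-348625 /6936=-50.26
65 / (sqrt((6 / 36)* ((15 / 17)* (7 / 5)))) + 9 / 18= 1 / 2 + 65* sqrt(238) / 7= 143.75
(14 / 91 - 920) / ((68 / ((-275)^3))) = 124344515625 / 442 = 281322433.54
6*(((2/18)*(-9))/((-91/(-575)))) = -3450/91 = -37.91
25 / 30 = 5 / 6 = 0.83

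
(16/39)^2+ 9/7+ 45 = 46.45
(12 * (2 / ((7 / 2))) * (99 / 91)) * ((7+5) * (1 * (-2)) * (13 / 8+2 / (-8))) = -156816 / 637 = -246.18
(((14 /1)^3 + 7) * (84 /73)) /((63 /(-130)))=-476840 /73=-6532.05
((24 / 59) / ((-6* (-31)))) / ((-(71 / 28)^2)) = -3136 / 9219989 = -0.00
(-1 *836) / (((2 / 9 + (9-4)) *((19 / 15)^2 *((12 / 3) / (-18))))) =400950 / 893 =448.99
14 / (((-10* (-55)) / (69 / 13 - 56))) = -4613 / 3575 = -1.29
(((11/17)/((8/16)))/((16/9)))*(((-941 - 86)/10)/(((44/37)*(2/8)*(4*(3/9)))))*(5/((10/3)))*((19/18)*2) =-6497829/10880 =-597.23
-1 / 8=-0.12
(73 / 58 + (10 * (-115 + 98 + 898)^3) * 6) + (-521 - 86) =2379616451547 / 58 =41027869854.26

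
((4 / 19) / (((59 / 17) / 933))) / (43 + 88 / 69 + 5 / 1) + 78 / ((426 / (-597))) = -430433283 / 3979550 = -108.16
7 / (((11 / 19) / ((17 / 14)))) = 323 / 22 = 14.68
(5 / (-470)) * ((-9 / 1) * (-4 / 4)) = -9 / 94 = -0.10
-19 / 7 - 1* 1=-26 / 7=-3.71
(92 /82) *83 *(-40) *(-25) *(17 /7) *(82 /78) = 64906000 /273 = 237750.92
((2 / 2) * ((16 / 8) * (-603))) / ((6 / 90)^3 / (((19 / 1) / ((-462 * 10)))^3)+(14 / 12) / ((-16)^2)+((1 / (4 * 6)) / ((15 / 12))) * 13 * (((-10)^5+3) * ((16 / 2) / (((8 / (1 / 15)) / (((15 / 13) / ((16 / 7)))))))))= 63528606720 / 301213355471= 0.21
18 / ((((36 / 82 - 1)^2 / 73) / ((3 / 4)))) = 3313251 / 1058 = 3131.62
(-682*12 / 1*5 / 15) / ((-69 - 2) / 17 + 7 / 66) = 3060816 / 4567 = 670.20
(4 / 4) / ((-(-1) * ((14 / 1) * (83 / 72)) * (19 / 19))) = 36 / 581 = 0.06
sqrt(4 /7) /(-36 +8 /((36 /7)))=-9 * sqrt(7) /1085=-0.02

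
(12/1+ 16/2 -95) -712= -787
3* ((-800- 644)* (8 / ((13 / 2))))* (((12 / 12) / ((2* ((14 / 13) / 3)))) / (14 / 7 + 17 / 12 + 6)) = -623808 / 791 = -788.63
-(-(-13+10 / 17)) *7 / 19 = -1477 / 323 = -4.57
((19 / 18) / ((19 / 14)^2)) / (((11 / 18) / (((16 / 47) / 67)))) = 3136 / 658141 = 0.00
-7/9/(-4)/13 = 7/468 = 0.01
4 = 4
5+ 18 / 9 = 7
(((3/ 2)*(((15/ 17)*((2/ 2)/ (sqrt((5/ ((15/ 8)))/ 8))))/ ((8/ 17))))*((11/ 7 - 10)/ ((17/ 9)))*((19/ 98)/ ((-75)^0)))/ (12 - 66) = 16815*sqrt(3)/ 373184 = 0.08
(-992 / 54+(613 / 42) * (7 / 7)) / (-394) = 1427 / 148932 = 0.01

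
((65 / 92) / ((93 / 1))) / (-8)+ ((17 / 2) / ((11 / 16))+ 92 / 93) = 3351015 / 250976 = 13.35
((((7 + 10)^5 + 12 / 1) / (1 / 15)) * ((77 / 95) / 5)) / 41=327989739 / 3895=84207.89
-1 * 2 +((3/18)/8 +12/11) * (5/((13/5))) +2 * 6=83315/6864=12.14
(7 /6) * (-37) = -259 /6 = -43.17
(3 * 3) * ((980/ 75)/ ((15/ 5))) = 196/ 5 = 39.20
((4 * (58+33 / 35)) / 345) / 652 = 2063 / 1968225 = 0.00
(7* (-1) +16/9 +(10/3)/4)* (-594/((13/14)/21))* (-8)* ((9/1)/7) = -7883568/13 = -606428.31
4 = 4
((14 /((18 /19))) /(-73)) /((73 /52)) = -6916 /47961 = -0.14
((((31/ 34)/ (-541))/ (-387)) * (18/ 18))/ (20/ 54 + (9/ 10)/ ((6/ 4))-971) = -465/ 103577018668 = -0.00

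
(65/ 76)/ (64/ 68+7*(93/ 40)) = 11050/ 222433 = 0.05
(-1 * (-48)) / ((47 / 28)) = 28.60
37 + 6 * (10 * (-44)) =-2603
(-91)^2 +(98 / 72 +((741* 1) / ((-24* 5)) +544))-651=8169.19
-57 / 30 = -19 / 10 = -1.90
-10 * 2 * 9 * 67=-12060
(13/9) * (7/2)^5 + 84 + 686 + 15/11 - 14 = 4802729/3168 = 1516.01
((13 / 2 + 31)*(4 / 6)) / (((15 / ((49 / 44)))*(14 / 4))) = 35 / 66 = 0.53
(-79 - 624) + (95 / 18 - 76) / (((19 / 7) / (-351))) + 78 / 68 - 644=132594 / 17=7799.65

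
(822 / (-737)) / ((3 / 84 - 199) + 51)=7672 / 1017797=0.01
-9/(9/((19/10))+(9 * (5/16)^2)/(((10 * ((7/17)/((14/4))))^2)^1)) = -77824/46451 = -1.68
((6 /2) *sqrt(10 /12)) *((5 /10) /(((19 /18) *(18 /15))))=15 *sqrt(30) /76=1.08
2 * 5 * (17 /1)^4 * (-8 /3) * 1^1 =-6681680 /3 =-2227226.67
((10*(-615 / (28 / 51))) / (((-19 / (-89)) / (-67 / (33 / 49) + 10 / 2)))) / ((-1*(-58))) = 7253208525 / 84854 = 85478.69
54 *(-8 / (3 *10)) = -72 / 5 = -14.40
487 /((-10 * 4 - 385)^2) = 487 /180625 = 0.00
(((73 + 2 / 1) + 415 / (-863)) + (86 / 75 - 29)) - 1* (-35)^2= -1178.33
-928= -928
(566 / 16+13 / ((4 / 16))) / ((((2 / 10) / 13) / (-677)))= -30759495 / 8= -3844936.88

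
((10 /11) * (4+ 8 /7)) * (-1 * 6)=-2160 /77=-28.05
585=585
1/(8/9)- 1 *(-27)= 225/8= 28.12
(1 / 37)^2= 1 / 1369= 0.00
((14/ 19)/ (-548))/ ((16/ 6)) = -21/ 41648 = -0.00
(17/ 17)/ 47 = 0.02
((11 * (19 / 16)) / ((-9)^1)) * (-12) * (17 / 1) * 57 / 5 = 67507 / 20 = 3375.35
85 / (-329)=-85 / 329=-0.26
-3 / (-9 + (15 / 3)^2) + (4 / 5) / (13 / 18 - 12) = -4197 / 16240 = -0.26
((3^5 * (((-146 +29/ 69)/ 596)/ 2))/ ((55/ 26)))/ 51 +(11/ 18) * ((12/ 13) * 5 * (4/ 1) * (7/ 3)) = 7812756077/ 299917332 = 26.05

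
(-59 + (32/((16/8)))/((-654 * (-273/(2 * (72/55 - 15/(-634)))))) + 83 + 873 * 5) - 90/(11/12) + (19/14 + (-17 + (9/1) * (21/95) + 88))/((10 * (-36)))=10150680833625881/2365788625200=4290.61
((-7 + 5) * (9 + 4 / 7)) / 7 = -134 / 49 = -2.73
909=909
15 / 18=0.83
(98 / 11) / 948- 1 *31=-161585 / 5214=-30.99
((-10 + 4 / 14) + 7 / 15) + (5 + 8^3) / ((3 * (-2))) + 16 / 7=-6519 / 70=-93.13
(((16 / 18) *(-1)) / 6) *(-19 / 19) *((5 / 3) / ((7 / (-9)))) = -20 / 63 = -0.32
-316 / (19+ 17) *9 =-79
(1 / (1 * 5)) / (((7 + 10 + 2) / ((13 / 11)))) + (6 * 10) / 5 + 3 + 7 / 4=70067 / 4180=16.76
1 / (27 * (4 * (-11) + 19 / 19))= -1 / 1161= -0.00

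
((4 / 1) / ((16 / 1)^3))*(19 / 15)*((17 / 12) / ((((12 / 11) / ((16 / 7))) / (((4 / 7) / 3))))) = 3553 / 5080320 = 0.00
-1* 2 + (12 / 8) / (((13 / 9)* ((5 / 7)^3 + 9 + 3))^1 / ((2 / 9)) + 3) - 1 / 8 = -964015 / 457528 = -2.11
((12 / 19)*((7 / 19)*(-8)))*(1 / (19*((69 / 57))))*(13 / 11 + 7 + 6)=-104832 / 91333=-1.15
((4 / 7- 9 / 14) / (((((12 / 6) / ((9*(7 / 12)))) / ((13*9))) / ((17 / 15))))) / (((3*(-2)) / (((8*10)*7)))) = 2320.50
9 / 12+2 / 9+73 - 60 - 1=12.97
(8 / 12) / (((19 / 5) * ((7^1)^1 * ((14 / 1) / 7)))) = 5 / 399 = 0.01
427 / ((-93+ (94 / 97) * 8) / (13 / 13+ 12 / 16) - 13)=-289933 / 41903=-6.92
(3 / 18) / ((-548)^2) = 1 / 1801824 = 0.00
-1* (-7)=7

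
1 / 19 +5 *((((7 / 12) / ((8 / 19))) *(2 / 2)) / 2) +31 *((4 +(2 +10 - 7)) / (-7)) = -928003 / 25536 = -36.34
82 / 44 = 41 / 22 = 1.86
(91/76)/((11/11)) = 91/76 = 1.20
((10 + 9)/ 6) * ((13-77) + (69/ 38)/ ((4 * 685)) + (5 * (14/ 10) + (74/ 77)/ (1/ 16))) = -333699287/ 2531760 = -131.81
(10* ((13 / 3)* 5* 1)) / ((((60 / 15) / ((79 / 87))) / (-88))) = -1129700 / 261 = -4328.35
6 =6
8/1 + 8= 16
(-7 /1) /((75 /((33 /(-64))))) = 77 /1600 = 0.05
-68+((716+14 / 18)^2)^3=72071282668744904188213 / 531441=135614833384599427.20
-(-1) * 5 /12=5 /12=0.42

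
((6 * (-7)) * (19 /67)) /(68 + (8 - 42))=-399 /1139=-0.35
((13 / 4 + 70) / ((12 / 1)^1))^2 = 85849 / 2304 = 37.26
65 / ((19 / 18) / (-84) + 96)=98280 / 145133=0.68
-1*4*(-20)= 80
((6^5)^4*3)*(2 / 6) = 3656158440062976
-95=-95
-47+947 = 900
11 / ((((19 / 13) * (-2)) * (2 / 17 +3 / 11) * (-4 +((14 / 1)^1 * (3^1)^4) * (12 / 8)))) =-26741 / 4707478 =-0.01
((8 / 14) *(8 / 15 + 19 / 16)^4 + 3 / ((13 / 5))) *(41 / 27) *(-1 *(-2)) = 2725389420659 / 145566720000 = 18.72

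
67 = 67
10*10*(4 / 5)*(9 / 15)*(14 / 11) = 672 / 11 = 61.09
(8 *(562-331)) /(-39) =-616 /13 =-47.38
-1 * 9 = -9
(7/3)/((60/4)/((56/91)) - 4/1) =56/489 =0.11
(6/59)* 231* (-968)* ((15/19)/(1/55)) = -1106859600/1121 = -987385.91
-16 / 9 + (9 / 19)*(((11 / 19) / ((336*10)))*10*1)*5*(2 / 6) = -1.78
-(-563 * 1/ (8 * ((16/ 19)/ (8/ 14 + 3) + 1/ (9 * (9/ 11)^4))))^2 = -249361328683128380625/ 11781735678039616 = -21165.08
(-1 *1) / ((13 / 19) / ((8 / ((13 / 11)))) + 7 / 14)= -1672 / 1005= -1.66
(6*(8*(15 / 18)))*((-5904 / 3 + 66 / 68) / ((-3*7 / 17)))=445860 / 7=63694.29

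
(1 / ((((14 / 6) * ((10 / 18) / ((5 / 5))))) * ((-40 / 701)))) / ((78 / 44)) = -69399 / 9100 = -7.63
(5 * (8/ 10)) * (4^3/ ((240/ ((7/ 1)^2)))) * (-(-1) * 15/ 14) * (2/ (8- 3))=112/ 5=22.40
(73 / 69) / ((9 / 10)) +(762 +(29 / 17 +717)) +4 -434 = 11104712 / 10557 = 1051.88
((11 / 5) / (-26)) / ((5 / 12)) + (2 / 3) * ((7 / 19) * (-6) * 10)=-92254 / 6175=-14.94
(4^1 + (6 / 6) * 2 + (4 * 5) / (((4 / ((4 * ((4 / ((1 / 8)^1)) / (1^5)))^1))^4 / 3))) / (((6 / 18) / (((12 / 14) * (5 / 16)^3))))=35389443375 / 7168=4937143.33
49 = 49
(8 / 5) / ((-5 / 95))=-152 / 5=-30.40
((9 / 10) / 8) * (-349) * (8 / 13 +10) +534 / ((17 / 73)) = 16586247 / 8840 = 1876.27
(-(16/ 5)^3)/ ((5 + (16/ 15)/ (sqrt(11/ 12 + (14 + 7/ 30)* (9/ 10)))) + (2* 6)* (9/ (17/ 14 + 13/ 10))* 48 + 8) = -6351889944576/ 402191665410125 + 7929856* sqrt(12354)/ 402191665410125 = -0.02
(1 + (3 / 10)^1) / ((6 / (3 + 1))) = 13 / 15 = 0.87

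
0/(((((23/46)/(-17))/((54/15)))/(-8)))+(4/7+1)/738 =11/5166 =0.00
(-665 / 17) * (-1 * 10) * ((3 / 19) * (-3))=-3150 / 17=-185.29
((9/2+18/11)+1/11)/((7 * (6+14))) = 137/3080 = 0.04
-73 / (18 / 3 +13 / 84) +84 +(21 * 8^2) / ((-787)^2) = 23100681072 / 320213773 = 72.14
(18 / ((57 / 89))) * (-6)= -3204 / 19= -168.63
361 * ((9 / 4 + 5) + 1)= 11913 / 4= 2978.25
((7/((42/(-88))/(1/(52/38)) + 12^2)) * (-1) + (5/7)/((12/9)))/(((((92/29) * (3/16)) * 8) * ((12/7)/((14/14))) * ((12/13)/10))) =1539775445/2381420736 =0.65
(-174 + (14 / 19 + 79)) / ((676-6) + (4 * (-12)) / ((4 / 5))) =-1791 / 11590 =-0.15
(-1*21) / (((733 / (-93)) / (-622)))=-1214766 / 733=-1657.25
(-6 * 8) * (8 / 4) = -96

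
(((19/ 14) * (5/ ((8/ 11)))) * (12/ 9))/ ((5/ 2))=209/ 42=4.98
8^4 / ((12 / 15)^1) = 5120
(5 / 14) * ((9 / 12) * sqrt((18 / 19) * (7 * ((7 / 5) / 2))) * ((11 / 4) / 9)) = 0.18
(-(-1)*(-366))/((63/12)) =-488/7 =-69.71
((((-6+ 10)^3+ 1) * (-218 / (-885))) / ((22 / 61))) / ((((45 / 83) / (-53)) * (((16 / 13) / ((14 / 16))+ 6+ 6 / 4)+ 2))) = -69203018066 / 173915775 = -397.91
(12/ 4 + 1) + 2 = 6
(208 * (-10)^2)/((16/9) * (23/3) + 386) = 4320/83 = 52.05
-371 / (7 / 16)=-848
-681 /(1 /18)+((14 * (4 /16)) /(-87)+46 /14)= -12254.75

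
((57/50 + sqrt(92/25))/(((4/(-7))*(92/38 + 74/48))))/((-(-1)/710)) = -226632*sqrt(23)/1807 - 3229506/9035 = -958.93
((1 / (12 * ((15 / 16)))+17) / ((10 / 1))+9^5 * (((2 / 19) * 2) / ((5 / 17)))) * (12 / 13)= 722788982 / 18525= 39016.95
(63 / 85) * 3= 189 / 85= 2.22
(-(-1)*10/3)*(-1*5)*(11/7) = -550/21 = -26.19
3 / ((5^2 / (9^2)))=243 / 25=9.72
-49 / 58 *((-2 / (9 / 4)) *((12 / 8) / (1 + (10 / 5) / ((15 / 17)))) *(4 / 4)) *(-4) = -40 / 29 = -1.38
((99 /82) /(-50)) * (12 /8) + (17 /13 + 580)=61963539 /106600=581.27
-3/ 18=-1/ 6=-0.17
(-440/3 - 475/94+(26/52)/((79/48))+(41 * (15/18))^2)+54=143017415/133668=1069.95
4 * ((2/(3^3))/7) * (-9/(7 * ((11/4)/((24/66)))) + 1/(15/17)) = 97912/2401245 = 0.04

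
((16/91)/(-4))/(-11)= 4/1001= 0.00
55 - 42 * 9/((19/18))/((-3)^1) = 3313/19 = 174.37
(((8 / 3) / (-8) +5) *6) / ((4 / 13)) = 91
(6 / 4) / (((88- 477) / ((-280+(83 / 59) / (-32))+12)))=1518201 / 1468864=1.03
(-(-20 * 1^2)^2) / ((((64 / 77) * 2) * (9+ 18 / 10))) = -9625 / 432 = -22.28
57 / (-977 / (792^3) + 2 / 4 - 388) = -28317206016 / 192507322577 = -0.15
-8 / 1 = -8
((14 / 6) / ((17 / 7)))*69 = 1127 / 17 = 66.29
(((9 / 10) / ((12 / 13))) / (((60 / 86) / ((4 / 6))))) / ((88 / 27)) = 5031 / 17600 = 0.29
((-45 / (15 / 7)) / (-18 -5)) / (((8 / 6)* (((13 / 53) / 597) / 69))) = 5980149 / 52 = 115002.87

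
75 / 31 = 2.42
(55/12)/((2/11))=605/24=25.21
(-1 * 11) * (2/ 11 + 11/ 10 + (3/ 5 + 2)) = -427/ 10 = -42.70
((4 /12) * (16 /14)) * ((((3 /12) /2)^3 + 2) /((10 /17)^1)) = 3485 /2688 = 1.30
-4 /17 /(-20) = 1 /85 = 0.01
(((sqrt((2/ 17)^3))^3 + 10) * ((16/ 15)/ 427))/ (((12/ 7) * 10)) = 32 * sqrt(34)/ 19487537325 + 4/ 2745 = 0.00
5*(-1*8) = -40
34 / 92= 17 / 46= 0.37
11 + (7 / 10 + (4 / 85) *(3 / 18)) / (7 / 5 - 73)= 401315 / 36516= 10.99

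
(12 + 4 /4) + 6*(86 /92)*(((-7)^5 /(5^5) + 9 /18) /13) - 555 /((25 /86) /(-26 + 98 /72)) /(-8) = -263232520819 /44850000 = -5869.18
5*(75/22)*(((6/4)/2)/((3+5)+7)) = 75/88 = 0.85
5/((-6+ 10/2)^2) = 5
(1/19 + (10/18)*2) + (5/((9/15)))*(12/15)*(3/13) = 6007/2223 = 2.70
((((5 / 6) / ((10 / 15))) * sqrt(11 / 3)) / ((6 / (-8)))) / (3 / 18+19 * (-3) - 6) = 10 * sqrt(33) / 1131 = 0.05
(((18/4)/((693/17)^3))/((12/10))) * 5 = 122825/443750076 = 0.00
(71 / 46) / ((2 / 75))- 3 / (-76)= 25311 / 437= 57.92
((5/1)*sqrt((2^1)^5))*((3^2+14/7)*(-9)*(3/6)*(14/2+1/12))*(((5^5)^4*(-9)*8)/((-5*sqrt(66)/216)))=-63034057617187500000*sqrt(33)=-362103092847421209622.85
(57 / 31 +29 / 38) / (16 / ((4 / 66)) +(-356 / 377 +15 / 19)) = 1155505 / 117175226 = 0.01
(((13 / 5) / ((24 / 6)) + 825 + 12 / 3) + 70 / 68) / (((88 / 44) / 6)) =847293 / 340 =2492.04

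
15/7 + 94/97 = 3.11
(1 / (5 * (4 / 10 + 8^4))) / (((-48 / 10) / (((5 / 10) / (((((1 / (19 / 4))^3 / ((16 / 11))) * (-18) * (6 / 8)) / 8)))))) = 0.00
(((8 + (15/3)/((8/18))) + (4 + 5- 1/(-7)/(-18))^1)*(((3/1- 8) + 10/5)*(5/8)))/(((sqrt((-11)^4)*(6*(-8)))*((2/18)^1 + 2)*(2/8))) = 3235/187264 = 0.02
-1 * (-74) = 74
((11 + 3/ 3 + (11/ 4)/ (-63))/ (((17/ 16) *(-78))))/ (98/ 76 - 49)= 228988/ 75727197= 0.00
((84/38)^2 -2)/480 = 521/86640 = 0.01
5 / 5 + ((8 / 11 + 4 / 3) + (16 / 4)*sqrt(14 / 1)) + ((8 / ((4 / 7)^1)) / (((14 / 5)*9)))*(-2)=193 / 99 + 4*sqrt(14)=16.92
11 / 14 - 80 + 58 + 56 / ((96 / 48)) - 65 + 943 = 12387 / 14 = 884.79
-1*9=-9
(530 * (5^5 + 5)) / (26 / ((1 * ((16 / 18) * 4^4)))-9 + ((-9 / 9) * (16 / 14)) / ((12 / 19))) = -35672985600 / 229991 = -155106.01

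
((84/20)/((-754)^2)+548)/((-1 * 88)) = -1557733861/250147040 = -6.23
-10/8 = -5/4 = -1.25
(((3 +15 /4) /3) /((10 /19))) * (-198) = -16929 /20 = -846.45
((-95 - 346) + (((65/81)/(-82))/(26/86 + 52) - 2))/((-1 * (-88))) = -509036453/101117808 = -5.03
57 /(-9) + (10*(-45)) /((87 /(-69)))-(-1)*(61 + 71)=41983 /87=482.56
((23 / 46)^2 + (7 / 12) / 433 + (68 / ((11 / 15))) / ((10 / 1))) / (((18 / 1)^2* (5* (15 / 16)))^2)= 2177432 / 527344475625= 0.00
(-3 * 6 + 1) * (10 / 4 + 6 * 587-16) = -119289 / 2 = -59644.50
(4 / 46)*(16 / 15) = 0.09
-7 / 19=-0.37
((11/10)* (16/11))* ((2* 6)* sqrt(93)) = 96* sqrt(93)/5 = 185.16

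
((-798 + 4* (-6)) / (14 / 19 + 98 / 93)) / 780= -242079 / 411320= -0.59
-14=-14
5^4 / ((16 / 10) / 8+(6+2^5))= 3125 / 191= 16.36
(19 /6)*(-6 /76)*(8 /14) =-1 /7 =-0.14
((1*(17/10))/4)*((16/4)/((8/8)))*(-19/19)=-1.70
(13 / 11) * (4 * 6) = 312 / 11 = 28.36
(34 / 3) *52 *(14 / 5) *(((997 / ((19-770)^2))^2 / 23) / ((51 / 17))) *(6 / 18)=24603710768 / 987691582443105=0.00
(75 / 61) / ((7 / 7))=75 / 61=1.23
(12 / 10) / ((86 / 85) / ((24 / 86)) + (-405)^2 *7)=612 / 585571099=0.00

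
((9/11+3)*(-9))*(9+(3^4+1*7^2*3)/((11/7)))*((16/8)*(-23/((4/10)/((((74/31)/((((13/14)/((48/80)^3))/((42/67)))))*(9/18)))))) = 1731259415592/16335605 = 105980.73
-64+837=773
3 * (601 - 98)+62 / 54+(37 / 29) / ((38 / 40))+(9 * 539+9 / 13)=1230646046 / 193401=6363.18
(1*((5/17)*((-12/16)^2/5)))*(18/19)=81/2584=0.03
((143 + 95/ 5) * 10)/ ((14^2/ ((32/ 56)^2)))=6480/ 2401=2.70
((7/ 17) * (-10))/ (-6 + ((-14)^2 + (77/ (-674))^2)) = -31799320/ 1467412273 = -0.02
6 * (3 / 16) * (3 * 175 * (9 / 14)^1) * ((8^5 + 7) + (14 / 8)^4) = 50986266075 / 4096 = 12447818.87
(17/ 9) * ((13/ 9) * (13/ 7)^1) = 5.07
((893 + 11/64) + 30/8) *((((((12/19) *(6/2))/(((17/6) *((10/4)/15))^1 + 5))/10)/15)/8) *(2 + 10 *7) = 13948929/748600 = 18.63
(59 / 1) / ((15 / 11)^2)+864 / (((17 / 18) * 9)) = 133.38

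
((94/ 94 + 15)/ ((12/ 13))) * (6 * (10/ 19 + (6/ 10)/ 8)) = 5941/ 95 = 62.54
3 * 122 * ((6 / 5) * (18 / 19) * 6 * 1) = 237168 / 95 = 2496.51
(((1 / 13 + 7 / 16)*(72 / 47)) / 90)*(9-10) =-107 / 12220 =-0.01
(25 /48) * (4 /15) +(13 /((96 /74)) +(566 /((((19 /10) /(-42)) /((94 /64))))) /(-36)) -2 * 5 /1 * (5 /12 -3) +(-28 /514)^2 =546.45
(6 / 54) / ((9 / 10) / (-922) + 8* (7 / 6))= 0.01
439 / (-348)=-439 / 348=-1.26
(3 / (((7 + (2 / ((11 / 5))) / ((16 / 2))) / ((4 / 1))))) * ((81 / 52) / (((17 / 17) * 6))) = 1782 / 4069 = 0.44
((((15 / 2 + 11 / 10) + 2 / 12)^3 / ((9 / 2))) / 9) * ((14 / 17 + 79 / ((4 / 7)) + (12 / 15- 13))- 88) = 240436354999 / 371790000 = 646.70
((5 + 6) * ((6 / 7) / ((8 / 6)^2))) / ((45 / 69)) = 2277 / 280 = 8.13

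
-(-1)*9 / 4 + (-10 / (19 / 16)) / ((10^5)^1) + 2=4.25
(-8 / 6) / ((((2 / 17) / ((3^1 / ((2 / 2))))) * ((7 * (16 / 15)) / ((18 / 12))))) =-6.83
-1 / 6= -0.17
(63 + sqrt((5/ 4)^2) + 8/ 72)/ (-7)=-331/ 36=-9.19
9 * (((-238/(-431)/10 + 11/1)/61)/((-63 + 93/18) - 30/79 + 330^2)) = 101633184/6781895825185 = 0.00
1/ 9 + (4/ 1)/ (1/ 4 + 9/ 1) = 181/ 333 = 0.54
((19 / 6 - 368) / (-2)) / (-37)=-2189 / 444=-4.93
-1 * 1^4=-1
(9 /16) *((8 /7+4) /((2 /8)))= 11.57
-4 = -4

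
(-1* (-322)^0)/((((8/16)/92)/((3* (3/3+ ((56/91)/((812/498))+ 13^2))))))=-248193552/2639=-94048.33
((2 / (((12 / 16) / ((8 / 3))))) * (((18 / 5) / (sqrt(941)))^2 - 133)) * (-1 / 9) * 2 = 400448128 / 1905525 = 210.15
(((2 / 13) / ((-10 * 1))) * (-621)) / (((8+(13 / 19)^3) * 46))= 20577 / 824330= 0.02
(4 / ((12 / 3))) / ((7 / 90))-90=-540 / 7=-77.14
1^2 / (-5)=-1 / 5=-0.20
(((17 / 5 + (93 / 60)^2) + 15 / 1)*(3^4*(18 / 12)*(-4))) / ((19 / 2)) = -2022003 / 1900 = -1064.21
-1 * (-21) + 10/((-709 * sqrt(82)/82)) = 21 - 10 * sqrt(82)/709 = 20.87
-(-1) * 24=24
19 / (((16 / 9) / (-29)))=-4959 / 16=-309.94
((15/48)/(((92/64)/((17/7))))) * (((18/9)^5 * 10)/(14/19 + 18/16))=4134400/45563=90.74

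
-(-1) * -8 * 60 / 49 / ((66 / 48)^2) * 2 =-61440 / 5929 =-10.36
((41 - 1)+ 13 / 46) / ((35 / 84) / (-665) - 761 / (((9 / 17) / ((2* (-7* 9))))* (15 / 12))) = 7393470 / 26593918061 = 0.00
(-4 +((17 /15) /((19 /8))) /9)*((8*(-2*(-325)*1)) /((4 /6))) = -5264480 /171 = -30786.43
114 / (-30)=-19 / 5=-3.80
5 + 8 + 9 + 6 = 28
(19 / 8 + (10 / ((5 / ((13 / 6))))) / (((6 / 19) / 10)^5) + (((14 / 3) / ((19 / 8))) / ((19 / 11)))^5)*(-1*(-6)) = 4933866437749161885027019 / 5959396402582572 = 827913785.97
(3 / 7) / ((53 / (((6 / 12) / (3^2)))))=1 / 2226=0.00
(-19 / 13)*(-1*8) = 152 / 13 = 11.69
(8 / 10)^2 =16 / 25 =0.64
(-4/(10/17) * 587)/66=-9979/165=-60.48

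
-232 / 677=-0.34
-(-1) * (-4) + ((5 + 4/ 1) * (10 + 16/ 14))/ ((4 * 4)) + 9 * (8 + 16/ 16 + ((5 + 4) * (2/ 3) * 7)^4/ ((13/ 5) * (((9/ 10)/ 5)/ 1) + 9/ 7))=304947798083/ 19096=15969197.64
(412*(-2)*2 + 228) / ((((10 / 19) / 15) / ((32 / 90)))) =-43168 / 3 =-14389.33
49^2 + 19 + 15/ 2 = 2427.50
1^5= 1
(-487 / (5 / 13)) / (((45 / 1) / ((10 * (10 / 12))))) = -6331 / 27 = -234.48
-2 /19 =-0.11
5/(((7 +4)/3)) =1.36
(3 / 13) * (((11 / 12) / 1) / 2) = 0.11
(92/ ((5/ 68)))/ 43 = 6256/ 215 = 29.10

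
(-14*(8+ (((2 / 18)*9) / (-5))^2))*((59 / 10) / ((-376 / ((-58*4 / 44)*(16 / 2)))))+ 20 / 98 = -235276696 / 3166625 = -74.30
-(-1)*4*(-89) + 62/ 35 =-12398/ 35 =-354.23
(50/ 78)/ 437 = 25/ 17043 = 0.00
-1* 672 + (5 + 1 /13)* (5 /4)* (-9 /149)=-2604813 /3874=-672.38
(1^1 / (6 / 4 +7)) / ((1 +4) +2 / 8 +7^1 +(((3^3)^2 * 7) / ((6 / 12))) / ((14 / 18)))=8 / 893129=0.00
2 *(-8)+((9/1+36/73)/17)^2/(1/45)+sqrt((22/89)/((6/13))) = -3030091/1540081+sqrt(38181)/267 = -1.24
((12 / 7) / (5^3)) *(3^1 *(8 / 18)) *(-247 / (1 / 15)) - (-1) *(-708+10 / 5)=-135406 / 175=-773.75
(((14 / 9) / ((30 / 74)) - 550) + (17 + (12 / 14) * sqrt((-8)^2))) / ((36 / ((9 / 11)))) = -493579 / 41580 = -11.87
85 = 85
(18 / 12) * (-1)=-3 / 2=-1.50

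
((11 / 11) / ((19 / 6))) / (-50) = -3 / 475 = -0.01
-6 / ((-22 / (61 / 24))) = 61 / 88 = 0.69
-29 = -29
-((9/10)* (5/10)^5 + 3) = -969/320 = -3.03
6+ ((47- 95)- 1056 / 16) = -108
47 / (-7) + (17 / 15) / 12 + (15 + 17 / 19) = 9.27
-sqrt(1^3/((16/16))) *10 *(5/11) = -4.55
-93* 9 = -837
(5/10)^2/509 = 1/2036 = 0.00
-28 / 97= -0.29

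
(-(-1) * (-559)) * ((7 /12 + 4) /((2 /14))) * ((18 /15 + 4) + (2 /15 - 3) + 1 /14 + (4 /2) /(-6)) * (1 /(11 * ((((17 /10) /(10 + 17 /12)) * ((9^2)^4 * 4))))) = -55522675 /421513492032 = -0.00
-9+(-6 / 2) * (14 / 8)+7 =-29 / 4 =-7.25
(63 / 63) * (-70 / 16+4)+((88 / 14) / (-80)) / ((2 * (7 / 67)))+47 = 11331 / 245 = 46.25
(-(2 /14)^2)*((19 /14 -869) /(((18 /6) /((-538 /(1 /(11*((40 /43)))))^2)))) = 178877886.21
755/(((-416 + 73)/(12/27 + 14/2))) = -16.39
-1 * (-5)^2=-25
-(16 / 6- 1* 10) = 7.33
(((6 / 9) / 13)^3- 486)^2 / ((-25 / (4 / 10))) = -1662225480217352 / 439842970125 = -3779.13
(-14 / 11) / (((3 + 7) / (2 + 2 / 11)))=-0.28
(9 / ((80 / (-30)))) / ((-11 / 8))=27 / 11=2.45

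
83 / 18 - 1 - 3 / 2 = 19 / 9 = 2.11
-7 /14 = -1 /2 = -0.50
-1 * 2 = -2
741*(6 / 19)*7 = 1638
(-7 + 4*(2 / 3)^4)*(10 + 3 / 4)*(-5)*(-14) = -757015 / 162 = -4672.93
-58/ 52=-29/ 26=-1.12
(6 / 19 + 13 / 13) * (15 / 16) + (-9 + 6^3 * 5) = 1072.23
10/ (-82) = -5/ 41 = -0.12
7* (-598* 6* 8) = -200928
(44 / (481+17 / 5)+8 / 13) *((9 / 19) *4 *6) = 2401488 / 299117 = 8.03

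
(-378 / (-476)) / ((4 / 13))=351 / 136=2.58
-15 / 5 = -3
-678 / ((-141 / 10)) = 48.09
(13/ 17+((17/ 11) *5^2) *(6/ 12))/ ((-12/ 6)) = -7511/ 748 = -10.04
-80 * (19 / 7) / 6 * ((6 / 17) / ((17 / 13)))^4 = -9377147520 / 48830302087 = -0.19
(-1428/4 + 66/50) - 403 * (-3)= 21333/25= 853.32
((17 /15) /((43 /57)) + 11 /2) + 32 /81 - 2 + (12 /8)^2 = 532717 /69660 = 7.65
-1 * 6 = -6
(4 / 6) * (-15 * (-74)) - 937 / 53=38283 / 53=722.32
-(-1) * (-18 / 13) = -18 / 13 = -1.38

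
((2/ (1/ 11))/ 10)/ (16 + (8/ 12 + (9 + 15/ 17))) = 561/ 6770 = 0.08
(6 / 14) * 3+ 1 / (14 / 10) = 2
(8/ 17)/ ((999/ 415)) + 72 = 1226096/ 16983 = 72.20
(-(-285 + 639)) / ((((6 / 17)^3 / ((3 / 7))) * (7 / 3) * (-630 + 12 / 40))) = 1449335 / 617106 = 2.35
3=3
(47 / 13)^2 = 2209 / 169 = 13.07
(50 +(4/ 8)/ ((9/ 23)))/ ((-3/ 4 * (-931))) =1846/ 25137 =0.07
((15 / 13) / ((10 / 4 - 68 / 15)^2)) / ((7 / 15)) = 202500 / 338611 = 0.60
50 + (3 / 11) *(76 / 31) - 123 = -24665 / 341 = -72.33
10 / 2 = 5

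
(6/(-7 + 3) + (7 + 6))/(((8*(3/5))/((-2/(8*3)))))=-115/576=-0.20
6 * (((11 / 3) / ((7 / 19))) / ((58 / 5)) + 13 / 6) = 3684 / 203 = 18.15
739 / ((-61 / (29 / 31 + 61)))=-1418880 / 1891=-750.33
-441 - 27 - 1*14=-482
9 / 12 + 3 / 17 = 63 / 68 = 0.93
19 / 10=1.90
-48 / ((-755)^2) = -48 / 570025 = -0.00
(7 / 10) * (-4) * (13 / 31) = -182 / 155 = -1.17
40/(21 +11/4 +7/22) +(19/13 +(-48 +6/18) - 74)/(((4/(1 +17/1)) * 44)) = -1610042/151437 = -10.63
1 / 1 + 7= 8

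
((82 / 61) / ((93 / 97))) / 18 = 3977 / 51057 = 0.08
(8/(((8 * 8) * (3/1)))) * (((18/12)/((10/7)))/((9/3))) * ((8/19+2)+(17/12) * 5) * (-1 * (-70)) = 106183/10944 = 9.70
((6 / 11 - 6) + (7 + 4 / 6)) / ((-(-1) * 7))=73 / 231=0.32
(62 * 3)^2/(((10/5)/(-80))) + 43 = -1383797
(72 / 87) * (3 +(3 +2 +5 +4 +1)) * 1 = 432 / 29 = 14.90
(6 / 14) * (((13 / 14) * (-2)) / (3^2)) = -13 / 147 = -0.09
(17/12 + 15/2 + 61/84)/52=135/728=0.19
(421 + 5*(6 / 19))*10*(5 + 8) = 1043770 / 19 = 54935.26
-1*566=-566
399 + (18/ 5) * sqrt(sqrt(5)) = 18 * 5^(1/ 4)/ 5 + 399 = 404.38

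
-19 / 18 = -1.06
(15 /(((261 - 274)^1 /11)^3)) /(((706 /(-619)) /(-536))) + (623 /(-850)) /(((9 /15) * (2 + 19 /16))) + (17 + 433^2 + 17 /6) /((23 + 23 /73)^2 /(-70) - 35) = -154741364341270276189 /17877673437100230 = -8655.56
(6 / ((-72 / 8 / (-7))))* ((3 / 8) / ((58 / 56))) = 49 / 29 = 1.69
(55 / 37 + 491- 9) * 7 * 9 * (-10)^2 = 112700700 / 37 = 3045964.86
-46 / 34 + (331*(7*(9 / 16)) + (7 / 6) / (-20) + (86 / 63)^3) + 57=462978313793 / 340063920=1361.44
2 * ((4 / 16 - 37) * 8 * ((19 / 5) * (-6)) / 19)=3528 / 5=705.60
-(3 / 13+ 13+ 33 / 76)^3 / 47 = -2460921790501 / 45328222784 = -54.29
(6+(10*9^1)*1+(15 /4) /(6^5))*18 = 1728.01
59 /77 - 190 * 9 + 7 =-131072 /77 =-1702.23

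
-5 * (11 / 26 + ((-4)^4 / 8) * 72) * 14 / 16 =-2097025 / 208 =-10081.85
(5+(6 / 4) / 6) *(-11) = -231 / 4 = -57.75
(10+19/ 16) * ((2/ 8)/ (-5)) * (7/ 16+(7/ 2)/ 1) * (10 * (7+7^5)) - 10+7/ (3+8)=-370344.28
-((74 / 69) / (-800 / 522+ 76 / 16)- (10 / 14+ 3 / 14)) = 643813 / 1081598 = 0.60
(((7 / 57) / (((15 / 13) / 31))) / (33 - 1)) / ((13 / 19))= 217 / 1440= 0.15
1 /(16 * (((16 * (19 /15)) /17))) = 255 /4864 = 0.05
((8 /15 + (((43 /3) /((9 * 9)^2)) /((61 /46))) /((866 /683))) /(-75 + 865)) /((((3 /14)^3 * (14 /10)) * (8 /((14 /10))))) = 476681841797 /55445956975350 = 0.01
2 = 2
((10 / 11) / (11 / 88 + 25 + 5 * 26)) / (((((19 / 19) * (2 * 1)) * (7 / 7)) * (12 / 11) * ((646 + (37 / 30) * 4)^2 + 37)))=750 / 118321930061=0.00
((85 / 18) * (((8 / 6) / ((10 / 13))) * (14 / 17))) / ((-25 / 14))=-2548 / 675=-3.77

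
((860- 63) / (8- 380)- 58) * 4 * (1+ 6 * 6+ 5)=-313222 / 31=-10103.94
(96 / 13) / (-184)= -12 / 299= -0.04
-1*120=-120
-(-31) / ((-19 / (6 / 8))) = -93 / 76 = -1.22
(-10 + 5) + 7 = 2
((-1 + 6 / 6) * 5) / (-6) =0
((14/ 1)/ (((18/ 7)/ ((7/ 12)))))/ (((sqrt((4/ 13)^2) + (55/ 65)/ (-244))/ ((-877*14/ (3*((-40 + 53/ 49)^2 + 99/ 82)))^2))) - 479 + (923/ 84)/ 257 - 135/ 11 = -686317711843911220100618029211/ 1653255511108177808030009580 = -415.13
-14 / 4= -7 / 2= -3.50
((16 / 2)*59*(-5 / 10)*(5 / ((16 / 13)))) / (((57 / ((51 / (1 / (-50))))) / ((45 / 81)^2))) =40746875 / 3078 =13238.10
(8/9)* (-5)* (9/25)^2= -72/125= -0.58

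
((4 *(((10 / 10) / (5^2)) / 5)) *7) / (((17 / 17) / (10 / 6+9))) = 896 / 375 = 2.39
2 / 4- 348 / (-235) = 931 / 470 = 1.98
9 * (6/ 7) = 54/ 7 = 7.71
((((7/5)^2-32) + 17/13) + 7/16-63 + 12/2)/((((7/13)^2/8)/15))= -17297787/490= -35301.61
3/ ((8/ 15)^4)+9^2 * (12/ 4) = 1147203/ 4096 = 280.08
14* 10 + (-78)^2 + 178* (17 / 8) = 26409 / 4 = 6602.25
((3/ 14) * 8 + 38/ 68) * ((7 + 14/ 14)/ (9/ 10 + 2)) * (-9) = -194760/ 3451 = -56.44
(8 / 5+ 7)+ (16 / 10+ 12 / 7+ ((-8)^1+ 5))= 312 / 35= 8.91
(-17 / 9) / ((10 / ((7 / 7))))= -17 / 90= -0.19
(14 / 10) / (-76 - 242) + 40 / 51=7027 / 9010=0.78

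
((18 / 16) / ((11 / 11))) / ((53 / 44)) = 99 / 106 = 0.93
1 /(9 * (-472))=-1 /4248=-0.00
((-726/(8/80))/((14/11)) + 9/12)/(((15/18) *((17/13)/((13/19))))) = -3581.04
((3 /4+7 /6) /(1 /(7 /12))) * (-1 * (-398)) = 32039 /72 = 444.99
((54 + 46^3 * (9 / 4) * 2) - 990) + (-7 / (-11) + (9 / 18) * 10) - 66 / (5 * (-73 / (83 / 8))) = 437083.51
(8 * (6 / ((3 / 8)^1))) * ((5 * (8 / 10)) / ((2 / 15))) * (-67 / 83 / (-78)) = 42880 / 1079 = 39.74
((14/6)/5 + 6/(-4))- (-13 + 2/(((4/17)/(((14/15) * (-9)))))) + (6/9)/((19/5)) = 15873/190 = 83.54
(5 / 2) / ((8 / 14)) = 35 / 8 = 4.38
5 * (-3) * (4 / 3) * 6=-120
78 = 78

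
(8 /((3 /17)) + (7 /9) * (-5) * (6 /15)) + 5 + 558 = 5461 /9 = 606.78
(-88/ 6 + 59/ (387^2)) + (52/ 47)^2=-4447210201/ 330839721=-13.44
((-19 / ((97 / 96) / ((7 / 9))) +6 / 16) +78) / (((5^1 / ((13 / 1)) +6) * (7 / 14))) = 1929317 / 96612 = 19.97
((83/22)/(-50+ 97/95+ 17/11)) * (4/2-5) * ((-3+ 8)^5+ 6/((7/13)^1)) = 519298215/693952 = 748.32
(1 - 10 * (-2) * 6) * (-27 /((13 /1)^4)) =-0.11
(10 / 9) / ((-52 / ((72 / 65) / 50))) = -2 / 4225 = -0.00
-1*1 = -1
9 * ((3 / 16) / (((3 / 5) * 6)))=15 / 32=0.47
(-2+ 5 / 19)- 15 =-318 / 19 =-16.74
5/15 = 1/3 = 0.33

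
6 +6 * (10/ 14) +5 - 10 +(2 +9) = 114/ 7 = 16.29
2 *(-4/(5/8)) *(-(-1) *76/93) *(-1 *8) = 38912/465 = 83.68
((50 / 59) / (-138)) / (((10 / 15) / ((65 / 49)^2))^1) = -105625 / 6516314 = -0.02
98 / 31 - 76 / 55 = 1.78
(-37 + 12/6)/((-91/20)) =7.69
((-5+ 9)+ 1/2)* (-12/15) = -18/5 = -3.60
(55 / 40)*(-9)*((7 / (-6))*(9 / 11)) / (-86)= -189 / 1376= -0.14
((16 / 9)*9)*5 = 80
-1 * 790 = -790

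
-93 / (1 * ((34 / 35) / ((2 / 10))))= -651 / 34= -19.15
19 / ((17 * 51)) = 19 / 867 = 0.02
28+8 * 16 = 156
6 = 6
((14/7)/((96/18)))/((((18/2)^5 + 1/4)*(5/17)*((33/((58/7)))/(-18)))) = -8874/90935845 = -0.00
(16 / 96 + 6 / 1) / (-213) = -37 / 1278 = -0.03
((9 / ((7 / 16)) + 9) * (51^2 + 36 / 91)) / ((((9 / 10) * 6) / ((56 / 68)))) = 18149070 / 1547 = 11731.78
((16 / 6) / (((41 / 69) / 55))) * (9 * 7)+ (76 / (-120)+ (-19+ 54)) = 19169071 / 1230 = 15584.61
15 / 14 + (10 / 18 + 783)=98863 / 126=784.63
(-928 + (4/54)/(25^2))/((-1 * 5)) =15659998/84375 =185.60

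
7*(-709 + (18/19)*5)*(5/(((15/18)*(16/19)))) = -281001/8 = -35125.12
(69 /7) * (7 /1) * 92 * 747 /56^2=1185489 /784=1512.10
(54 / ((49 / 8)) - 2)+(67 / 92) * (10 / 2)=47143 / 4508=10.46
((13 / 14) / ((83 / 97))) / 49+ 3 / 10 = 45856 / 142345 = 0.32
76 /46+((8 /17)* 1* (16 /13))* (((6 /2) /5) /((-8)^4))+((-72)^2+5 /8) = 4217895569 /813280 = 5186.28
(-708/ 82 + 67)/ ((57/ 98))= 234514/ 2337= 100.35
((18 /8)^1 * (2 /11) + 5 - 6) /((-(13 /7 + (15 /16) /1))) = 728 /3443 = 0.21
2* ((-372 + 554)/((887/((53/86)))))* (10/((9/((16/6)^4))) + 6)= 437291764/27804789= 15.73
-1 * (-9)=9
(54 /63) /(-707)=-6 /4949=-0.00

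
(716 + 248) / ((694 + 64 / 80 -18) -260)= 1205 / 521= 2.31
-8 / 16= -1 / 2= -0.50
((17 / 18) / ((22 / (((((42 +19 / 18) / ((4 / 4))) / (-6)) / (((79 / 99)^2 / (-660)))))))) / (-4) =-7970875 / 99856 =-79.82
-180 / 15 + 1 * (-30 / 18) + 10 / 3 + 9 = -4 / 3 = -1.33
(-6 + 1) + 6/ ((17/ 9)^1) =-31/ 17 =-1.82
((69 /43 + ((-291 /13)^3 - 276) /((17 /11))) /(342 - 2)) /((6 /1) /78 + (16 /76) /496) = -7032650433462 /24876430735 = -282.70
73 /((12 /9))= 219 /4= 54.75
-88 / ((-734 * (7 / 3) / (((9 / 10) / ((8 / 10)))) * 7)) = 297 / 35966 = 0.01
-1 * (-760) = 760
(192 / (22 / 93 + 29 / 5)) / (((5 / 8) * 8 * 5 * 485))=17856 / 6806975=0.00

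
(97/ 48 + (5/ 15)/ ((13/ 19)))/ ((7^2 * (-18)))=-1565/ 550368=-0.00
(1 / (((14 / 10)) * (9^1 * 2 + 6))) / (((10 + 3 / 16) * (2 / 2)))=10 / 3423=0.00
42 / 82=21 / 41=0.51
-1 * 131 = -131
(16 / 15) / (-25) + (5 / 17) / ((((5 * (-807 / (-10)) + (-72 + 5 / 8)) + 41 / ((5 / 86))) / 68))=-40432 / 1728875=-0.02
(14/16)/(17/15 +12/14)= 735/1672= 0.44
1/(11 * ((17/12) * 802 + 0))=6/74987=0.00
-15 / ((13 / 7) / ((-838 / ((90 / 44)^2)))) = 1617.75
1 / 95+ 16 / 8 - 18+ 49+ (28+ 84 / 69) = 135968 / 2185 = 62.23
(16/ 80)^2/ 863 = 1/ 21575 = 0.00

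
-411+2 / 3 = -1231 / 3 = -410.33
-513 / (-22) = 513 / 22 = 23.32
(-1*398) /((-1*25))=398 /25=15.92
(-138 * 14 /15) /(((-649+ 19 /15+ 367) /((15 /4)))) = 7245 /4211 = 1.72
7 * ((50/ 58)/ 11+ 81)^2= 4682625472/ 101761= 46015.91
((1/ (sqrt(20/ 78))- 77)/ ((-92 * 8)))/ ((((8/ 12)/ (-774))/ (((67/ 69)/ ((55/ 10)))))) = -20.89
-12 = -12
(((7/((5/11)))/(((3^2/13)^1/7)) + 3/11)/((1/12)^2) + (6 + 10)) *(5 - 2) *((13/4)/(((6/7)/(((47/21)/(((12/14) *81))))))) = 8242.20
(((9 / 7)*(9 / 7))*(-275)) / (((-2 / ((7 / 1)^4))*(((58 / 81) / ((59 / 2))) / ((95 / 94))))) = 495535107375 / 21808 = 22722629.65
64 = 64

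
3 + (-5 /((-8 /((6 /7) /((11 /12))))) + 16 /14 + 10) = 162 /11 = 14.73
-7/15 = -0.47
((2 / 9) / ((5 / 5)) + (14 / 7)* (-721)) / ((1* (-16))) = 811 / 9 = 90.11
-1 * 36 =-36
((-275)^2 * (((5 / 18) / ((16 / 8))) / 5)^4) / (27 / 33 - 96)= -831875 / 1758557952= -0.00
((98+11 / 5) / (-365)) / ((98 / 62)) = -15531 / 89425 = -0.17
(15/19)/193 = 15/3667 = 0.00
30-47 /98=2893 /98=29.52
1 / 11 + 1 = 12 / 11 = 1.09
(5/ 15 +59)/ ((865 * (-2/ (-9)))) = 267/ 865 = 0.31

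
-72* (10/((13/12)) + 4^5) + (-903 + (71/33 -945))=-32706301/429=-76238.46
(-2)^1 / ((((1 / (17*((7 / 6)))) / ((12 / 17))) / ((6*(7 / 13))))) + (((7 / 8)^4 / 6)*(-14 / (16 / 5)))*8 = -29993831 / 319488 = -93.88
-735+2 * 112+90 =-421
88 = 88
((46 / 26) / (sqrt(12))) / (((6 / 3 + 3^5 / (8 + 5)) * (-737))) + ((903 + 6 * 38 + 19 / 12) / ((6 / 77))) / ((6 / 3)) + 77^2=1900283 / 144 -23 * sqrt(3) / 1189518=13196.41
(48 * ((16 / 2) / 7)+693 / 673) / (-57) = -4619 / 4711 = -0.98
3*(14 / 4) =21 / 2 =10.50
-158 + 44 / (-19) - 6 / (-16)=-24311 / 152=-159.94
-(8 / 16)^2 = -1 / 4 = -0.25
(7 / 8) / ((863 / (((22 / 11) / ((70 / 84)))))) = 21 / 8630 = 0.00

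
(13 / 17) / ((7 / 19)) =247 / 119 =2.08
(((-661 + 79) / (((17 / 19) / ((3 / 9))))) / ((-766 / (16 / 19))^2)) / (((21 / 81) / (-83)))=27824256 / 331663829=0.08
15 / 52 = 0.29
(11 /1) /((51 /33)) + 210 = 3691 /17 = 217.12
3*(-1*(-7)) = 21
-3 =-3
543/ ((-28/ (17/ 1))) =-329.68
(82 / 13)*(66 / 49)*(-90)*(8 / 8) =-764.65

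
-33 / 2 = -16.50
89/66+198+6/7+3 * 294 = 499979/462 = 1082.21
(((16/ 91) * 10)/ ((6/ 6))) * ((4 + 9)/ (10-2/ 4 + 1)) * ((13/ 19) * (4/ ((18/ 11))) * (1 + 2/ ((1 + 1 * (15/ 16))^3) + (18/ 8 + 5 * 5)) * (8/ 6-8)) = -222207356800/ 320938443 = -692.37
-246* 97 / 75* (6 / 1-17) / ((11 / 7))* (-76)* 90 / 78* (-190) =482394192 / 13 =37107245.54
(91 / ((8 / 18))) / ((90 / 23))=2093 / 40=52.32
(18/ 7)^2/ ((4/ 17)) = 1377/ 49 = 28.10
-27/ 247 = -0.11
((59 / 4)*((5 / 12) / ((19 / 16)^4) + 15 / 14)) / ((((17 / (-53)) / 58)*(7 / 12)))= -635807984975 / 108557393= -5856.88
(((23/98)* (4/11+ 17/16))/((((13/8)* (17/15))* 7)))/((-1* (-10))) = 17319/6670664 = 0.00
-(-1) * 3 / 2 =3 / 2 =1.50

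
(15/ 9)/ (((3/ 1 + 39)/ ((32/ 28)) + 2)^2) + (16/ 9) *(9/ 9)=76928/ 43245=1.78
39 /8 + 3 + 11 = 151 /8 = 18.88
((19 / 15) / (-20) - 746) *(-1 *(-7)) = -1566733 / 300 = -5222.44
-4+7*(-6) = -46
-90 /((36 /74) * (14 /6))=-555 /7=-79.29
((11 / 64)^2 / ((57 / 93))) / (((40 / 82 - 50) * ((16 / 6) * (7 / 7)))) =-461373 / 1263861760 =-0.00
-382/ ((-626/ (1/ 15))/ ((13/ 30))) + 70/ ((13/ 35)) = 345114779/ 1831050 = 188.48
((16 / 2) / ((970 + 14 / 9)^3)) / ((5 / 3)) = 2187 / 417840434240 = 0.00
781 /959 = 0.81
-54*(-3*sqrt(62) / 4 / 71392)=81*sqrt(62) / 142784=0.00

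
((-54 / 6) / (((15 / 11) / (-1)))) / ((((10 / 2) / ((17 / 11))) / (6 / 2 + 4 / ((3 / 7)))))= 629 / 25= 25.16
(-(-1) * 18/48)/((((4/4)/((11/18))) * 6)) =11/288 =0.04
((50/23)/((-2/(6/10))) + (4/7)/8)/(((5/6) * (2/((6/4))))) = -1683/3220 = -0.52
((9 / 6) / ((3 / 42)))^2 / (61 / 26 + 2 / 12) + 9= 369 / 2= 184.50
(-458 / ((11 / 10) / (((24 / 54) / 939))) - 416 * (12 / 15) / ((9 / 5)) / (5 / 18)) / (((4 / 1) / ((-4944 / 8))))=15937489112 / 154935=102865.65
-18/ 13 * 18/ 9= -36/ 13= -2.77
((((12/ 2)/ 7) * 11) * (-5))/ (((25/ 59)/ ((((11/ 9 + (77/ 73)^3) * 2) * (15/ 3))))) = -21775206464/ 8169357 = -2665.47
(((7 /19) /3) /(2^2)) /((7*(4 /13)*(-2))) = -13 /1824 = -0.01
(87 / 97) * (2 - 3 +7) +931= 90829 / 97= 936.38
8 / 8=1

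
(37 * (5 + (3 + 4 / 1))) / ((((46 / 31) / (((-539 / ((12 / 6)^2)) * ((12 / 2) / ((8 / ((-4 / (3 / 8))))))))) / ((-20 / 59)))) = -148375920 / 1357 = -109341.13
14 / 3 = 4.67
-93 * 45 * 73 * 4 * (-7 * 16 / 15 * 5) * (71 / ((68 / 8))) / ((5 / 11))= 14252337792 / 17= 838372811.29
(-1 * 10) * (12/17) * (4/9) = -160/51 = -3.14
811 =811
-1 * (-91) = 91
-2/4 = -1/2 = -0.50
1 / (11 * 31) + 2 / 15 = 697 / 5115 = 0.14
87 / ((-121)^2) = 87 / 14641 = 0.01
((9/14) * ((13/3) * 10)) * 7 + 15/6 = 395/2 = 197.50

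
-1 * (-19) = 19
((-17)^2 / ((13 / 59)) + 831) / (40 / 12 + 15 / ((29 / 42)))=1211649 / 14170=85.51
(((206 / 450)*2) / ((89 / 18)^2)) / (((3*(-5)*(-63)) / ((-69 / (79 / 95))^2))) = 472075368 / 1730223635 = 0.27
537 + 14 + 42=593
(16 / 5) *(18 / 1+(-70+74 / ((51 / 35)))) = -992 / 255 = -3.89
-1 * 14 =-14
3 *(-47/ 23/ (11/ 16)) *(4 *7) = -249.68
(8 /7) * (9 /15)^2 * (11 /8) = 99 /175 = 0.57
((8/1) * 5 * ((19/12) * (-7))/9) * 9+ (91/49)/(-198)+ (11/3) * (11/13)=-7932247/18018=-440.24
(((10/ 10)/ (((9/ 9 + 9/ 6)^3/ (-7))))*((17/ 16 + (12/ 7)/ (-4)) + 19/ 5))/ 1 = -1.99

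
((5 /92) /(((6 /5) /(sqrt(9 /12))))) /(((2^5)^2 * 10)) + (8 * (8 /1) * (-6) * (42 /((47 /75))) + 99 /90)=-12095483 /470 + 5 * sqrt(3) /2260992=-25735.07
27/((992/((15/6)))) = 135/1984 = 0.07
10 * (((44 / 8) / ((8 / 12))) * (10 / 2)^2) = 4125 / 2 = 2062.50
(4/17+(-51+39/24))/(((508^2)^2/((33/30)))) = -73513/90571958210560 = -0.00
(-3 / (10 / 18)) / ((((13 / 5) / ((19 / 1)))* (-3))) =171 / 13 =13.15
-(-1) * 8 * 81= 648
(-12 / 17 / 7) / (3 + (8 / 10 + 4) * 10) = -4 / 2023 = -0.00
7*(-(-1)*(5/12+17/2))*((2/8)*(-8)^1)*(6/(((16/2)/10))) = -3745/4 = -936.25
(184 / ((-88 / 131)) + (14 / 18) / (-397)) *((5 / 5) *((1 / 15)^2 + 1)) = -2433008876 / 8843175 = -275.13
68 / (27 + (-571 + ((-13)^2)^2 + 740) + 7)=1 / 423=0.00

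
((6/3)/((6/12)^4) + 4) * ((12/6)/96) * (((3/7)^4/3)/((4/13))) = 1053/38416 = 0.03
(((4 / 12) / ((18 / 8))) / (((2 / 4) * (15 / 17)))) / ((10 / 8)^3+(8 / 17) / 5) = 147968 / 902097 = 0.16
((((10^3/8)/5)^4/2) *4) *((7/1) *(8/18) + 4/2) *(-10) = -359375000/9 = -39930555.56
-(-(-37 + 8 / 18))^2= -108241 / 81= -1336.31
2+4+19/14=103/14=7.36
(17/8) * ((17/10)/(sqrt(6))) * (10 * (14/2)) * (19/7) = 280.21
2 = 2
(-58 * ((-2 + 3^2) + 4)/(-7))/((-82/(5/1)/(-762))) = 1215390/287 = 4234.81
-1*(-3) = 3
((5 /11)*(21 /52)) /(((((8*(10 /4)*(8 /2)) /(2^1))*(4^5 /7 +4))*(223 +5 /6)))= 441 /3232568768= 0.00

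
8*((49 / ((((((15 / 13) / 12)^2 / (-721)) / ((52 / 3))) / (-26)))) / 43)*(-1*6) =-2066496653312 / 1075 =-1922322468.20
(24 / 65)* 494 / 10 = 456 / 25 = 18.24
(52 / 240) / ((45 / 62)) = 403 / 1350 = 0.30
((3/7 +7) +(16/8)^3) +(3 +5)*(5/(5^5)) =67556/4375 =15.44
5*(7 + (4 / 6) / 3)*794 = 258050 / 9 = 28672.22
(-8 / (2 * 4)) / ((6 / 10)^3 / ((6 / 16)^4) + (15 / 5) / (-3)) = -375 / 3721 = -0.10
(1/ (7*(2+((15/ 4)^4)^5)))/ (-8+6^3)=0.00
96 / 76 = 24 / 19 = 1.26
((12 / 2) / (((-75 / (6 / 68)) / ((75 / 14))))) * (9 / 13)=-81 / 3094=-0.03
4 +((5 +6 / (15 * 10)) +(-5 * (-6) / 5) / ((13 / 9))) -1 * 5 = 2663 / 325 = 8.19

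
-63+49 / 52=-3227 / 52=-62.06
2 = 2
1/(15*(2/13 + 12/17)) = 0.08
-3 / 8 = -0.38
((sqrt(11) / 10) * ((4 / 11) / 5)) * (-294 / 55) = -588 * sqrt(11) / 15125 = -0.13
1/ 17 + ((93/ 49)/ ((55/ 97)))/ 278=902567/ 12736570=0.07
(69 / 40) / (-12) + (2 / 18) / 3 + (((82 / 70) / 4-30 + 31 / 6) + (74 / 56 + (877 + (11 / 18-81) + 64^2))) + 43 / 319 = 46973153611 / 9646560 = 4869.42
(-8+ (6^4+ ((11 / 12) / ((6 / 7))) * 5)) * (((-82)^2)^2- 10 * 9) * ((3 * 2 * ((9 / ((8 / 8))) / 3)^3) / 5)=18945875971827 / 10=1894587597182.70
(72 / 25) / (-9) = -8 / 25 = -0.32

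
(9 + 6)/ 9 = 5/ 3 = 1.67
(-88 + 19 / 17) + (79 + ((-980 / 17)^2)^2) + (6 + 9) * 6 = 922375018548 / 83521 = 11043629.97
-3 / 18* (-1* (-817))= -817 / 6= -136.17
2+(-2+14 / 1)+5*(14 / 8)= 91 / 4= 22.75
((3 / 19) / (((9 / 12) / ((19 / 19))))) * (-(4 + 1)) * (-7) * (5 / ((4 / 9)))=1575 / 19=82.89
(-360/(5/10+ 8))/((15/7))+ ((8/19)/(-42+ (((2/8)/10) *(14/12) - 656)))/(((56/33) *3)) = -7485865824/378746893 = -19.76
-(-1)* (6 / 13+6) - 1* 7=-7 / 13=-0.54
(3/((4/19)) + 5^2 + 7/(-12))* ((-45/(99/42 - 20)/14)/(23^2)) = 1740/130663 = 0.01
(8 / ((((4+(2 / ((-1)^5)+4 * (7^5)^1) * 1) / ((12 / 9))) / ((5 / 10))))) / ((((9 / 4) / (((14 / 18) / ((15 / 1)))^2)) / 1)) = 1568 / 16541101125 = 0.00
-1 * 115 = -115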